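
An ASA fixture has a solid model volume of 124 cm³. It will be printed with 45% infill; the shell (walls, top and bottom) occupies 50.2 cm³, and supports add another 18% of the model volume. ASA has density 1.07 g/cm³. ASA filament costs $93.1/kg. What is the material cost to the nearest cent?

Infill region = 124 − 50.2 = 73.8 cm³.
Infill deposited = 0.45 × 73.8, so 33.21 cm³.
Support = 0.18 × 124, so 22.32 cm³.
Deposited volume: 50.2 + 33.21 + 22.32 → 105.73 cm³.
Mass: 105.73 × 1.07 → 113.1311 g.
At $93.1/kg: 113.1311/1000 × 93.1 = $10.53.

$10.53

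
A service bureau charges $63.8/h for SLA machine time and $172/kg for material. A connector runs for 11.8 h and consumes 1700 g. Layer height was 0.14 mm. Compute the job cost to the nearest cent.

$1045.24

Time charge: 63.8 × 11.8 → $752.84.
Material charge = 172 × 1700/1000, so $292.40.
Job cost: 752.84 + 292.40 = $1045.24.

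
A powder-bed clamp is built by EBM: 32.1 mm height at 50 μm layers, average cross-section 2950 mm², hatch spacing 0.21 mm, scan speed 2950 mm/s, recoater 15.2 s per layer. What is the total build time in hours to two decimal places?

3.56 hours

Layers = ⌈32.1/0.05⌉ = 642.
Hatch length per layer = 2950 / 0.21 = 14047.6 mm.
Per-layer scan time = 14047.6 / 2950, so 4.7619 s.
Time per layer: 4.7619 + 15.2 → 19.9619 s.
642 layers × 19.9619 s/layer = 12815.5398 s, i.e. 3.56 hours.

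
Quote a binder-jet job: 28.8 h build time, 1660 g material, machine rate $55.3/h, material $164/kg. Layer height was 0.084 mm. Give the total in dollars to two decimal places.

$1864.88

Machine-time cost = 55.3 × 28.8, so $1592.64.
Feedstock cost = 164 × 1660/1000, so $272.24.
Total = 1592.64 + 272.24 = $1864.88.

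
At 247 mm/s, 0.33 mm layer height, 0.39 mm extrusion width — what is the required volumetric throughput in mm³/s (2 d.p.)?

A: 0.33 × 0.39 → 0.1287 mm².
Volumetric flow = 247 × 0.1287 = 31.79 mm³/s.

31.79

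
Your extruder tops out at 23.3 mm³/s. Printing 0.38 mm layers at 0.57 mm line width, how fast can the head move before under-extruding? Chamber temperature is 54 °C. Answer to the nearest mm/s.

108 mm/s

A = 0.38 × 0.57, so 0.2166 mm².
Max speed = 23.3 / 0.2166 = 107.57 ≈ 108 mm/s.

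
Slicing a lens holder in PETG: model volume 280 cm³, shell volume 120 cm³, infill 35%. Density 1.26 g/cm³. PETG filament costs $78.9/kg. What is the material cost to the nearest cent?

Volume inside the shell = 280 − 120, so 160 cm³.
Infill deposited = 0.35 × 160, so 56 cm³.
Total printed volume = 120 + 56, so 176 cm³.
Mass = 176 × 1.26 = 221.76 g.
At $78.9/kg: 221.76/1000 × 78.9 = $17.50.

$17.50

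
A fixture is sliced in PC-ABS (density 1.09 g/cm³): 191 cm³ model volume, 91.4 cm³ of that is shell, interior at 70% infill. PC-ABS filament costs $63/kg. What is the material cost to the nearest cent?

Interior volume: 191 − 91.4 → 99.6 cm³.
Deposited infill = 0.70 × 99.6, so 69.72 cm³.
Total extruded = 91.4 + 69.72, so 161.12 cm³.
Mass = 161.12 × 1.09, so 175.6208 g.
Cost = 175.6208 g / 1000 × $63/kg = $11.06.

$11.06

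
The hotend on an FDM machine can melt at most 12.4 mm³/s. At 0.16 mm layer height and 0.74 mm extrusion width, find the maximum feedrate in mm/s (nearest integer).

105 mm/s

Extrusion cross-section = 0.16 × 0.74, so 0.1184 mm².
Max speed = 12.4 / 0.1184 = 104.73 ≈ 105 mm/s.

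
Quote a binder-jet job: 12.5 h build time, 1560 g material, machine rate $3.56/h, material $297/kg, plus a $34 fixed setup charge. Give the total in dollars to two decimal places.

Machine-time cost: 3.56 × 12.5 → $44.50.
Feedstock cost = 297 × 1560/1000, so $463.32.
Total = 44.50 + 463.32 + 34 = $541.82.

$541.82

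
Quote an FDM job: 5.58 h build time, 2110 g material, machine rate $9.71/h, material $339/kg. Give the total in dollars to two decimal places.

$769.47

Machine cost = 9.71 × 5.58 = $54.1818.
Material cost = 339 × 2110/1000 = $715.29.
Total = 54.1818 + 715.29 = 769.4718 ≈ $769.47.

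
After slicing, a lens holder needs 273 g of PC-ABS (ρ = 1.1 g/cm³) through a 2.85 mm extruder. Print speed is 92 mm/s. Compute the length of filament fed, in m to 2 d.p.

Volume = 273 g / 1.1 g·cm⁻³ = 248.1818 cm³ = 248181.8 mm³.
Filament cross-section = π × (2.85/2)² = 6.3794 mm².
Length = 248181.8 / 6.3794 = 38903.63 mm = 38.90 m.

38.90 m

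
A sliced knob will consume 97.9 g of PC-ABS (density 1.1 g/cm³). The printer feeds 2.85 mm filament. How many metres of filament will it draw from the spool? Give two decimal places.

Extruded volume: 97.9/1.1 = 89 cm³ (89000 mm³).
A = π r² = π × 1.425² = 6.3794 mm².
Length = 89000 / 6.3794 = 13951.16 mm = 13.95 m.

13.95 m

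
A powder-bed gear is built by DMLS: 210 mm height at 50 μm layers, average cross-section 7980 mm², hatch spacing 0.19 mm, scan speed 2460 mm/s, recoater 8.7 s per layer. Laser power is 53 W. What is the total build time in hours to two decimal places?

30.07 hours

Layers = ⌈210/0.05⌉ = 4200.
Scan path per layer = 7980 / 0.19, so 42000 mm.
Per-layer scan time: 42000 / 2460 → 17.0732 s.
Layer cycle = 17.0732 + 8.7, so 25.7732 s.
Build time = 4200 × 25.7732 = 108247.44 s = 30.07 hours.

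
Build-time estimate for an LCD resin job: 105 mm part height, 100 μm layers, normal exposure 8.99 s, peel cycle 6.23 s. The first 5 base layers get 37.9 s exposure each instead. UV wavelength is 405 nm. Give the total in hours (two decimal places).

Number of layers: 105 / 0.1 → 1050 (rounded up).
Bottom layers = 5 × (37.9 + 6.23), so 220.65 s.
Regular layers: 1045 × (8.99 + 6.23) → 15904.9 s.
Total = 220.65 + 15904.9 = 16125.55 s = 4.48 hours.

4.48 hours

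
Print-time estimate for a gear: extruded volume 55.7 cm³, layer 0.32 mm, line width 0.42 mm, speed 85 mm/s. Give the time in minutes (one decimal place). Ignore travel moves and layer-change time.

Bead cross-section = 0.32 × 0.42, so 0.1344 mm².
Path length: 55700 mm³ / 0.1344 mm² → 414434.5 mm.
Extrusion time: 414434.5 / 85 → 4875.7 s.
That's 4875.7 s → 81.3 minutes.

81.3 minutes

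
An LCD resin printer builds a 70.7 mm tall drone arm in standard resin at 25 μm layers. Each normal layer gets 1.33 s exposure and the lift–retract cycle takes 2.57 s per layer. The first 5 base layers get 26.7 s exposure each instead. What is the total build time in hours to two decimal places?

3.10 hours

Layers = ⌈70.7/0.025⌉ = 2828.
Burn-in layers: 5 × (26.7 + 2.57) → 146.35 s.
Normal layers: 2823 × (1.33 + 2.57) → 11009.7 s.
Sum: 146.35 + 11009.7 = 11156.05 s → 3.10 hours.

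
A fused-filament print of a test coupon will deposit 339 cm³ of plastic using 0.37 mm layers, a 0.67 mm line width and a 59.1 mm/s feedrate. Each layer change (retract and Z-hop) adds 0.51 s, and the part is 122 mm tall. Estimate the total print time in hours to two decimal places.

6.47 hours

Line area = 0.37 × 0.67 = 0.2479 mm².
Path length: 339000 mm³ / 0.2479 mm² → 1367486.9 mm.
Extrusion time = 1367486.9 / 59.1, so 23138.5 s.
Number of layers: 122 / 0.37 → 330 (rounded up).
Layer-change overhead: 330 × 0.51 → 168.3 s.
Total = 23138.5 + 168.3 = 23306.8 s = 6.47 hours.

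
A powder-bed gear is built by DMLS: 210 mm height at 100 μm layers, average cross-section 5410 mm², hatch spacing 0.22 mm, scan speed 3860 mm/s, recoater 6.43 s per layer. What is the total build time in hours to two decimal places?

Layers = ⌈210/0.1⌉ = 2100.
Hatch length per layer: 5410 / 0.22 → 24590.9 mm.
Laser time per layer = 24590.9 / 3860 = 6.3707 s.
Layer cycle: 6.3707 + 6.43 → 12.8007 s.
2100 layers × 12.8007 s/layer = 26881.47 s, i.e. 7.47 hours.

7.47 hours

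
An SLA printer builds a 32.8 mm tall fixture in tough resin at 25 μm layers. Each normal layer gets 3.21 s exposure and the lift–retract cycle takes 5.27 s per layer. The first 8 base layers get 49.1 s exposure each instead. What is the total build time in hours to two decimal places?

Layers = ⌈32.8/0.025⌉ = 1312.
Bottom layers = 8 × (49.1 + 5.27), so 434.96 s.
Regular layers: 1304 × (3.21 + 5.27) → 11057.92 s.
Total = 434.96 + 11057.92 = 11492.88 s = 3.19 hours.

3.19 hours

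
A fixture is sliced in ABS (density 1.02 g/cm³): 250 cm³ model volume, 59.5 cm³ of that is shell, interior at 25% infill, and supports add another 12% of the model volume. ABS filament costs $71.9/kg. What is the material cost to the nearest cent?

Volume inside the shell: 250 − 59.5 → 190.5 cm³.
Infill volume = 0.25 × 190.5 = 47.625 cm³.
Support = 0.12 × 250 = 30 cm³.
Deposited volume = 59.5 + 47.625 + 30 = 137.125 cm³.
Mass = 137.125 × 1.02 = 139.8675 g.
At $71.9/kg: 139.8675/1000 × 71.9 = $10.06.

$10.06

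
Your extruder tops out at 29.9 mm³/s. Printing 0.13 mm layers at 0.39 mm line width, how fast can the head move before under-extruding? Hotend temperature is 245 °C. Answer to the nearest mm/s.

Extrusion cross-section = 0.13 × 0.39 = 0.0507 mm².
v_max = Q/A = 29.9/0.0507 = 589.74 mm/s → 590 mm/s.

590 mm/s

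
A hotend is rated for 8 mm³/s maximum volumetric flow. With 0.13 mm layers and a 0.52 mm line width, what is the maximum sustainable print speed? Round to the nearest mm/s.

118 mm/s

Bead cross-section = 0.13 × 0.52, so 0.0676 mm².
Max speed = 8 / 0.0676 = 118.34 ≈ 118 mm/s.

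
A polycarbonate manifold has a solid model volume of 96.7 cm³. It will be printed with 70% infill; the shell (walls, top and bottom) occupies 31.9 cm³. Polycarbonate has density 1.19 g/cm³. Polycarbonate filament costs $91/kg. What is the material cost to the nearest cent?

$8.37

Interior volume: 96.7 − 31.9 → 64.8 cm³.
Infill deposited: 0.70 × 64.8 → 45.36 cm³.
Total extruded = 31.9 + 45.36 = 77.26 cm³.
Mass = 77.26 × 1.19, so 91.9394 g.
At $91/kg: 91.9394/1000 × 91 = $8.37.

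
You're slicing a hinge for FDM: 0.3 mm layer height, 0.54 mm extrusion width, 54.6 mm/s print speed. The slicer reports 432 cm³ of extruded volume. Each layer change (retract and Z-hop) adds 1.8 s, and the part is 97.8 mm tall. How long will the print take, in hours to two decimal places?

13.73 hours

Line area = 0.3 × 0.54 = 0.162 mm².
Total extruded path = 432000/0.162 = 2666666.7 mm.
Extrusion time = 2666666.7 / 54.6, so 48840 s.
Layer count = ceil(97.8 / 0.3) = 326.
Layer-change overhead = 326 × 1.8 = 586.8 s.
Total = 48840 + 586.8 = 49426.8 s = 13.73 hours.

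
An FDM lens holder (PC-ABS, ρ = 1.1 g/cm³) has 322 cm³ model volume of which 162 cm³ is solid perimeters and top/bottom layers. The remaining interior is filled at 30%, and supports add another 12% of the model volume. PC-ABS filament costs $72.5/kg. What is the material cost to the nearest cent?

Volume inside the shell = 322 − 162, so 160 cm³.
Infill deposited: 0.30 × 160 → 48 cm³.
Support = 0.12 × 322, so 38.64 cm³.
Total extruded: 162 + 48 + 38.64 → 248.64 cm³.
Mass: 248.64 × 1.1 → 273.504 g.
At $72.5/kg: 273.504/1000 × 72.5 = $19.83.

$19.83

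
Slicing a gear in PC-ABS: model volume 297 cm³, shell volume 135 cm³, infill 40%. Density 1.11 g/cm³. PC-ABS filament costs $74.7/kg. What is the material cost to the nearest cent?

$16.57

Infill region: 297 − 135 → 162 cm³.
Infill deposited = 0.40 × 162 = 64.8 cm³.
Total printed volume: 135 + 64.8 → 199.8 cm³.
Mass = 199.8 × 1.11 = 221.778 g.
Cost = 221.778 g / 1000 × $74.7/kg = $16.57.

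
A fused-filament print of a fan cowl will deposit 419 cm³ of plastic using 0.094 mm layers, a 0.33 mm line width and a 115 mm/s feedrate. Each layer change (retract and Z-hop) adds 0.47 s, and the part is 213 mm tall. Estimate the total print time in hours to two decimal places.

Extrusion cross-section = 0.094 × 0.33, so 0.03102 mm².
Total extruded path = 419000/0.03102 = 13507414.6 mm.
Extrusion time: 13507414.6 / 115 → 117455.8 s.
Layers = ⌈213/0.094⌉ = 2266.
Layer-change overhead = 2266 × 0.47, so 1065.02 s.
Altogether 117455.8 + 1065.02 = 118520.82 s, i.e. 32.92 hours.

32.92 hours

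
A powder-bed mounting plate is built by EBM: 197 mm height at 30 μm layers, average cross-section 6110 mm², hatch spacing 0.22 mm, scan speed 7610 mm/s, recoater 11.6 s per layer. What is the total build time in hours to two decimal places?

27.82 hours

Number of layers: 197 / 0.03 → 6567 (rounded up).
Hatch length per layer: 6110 / 0.22 → 27772.7 mm.
Scan time per layer = 27772.7 / 7610, so 3.6495 s.
Time per layer = 3.6495 + 11.6, so 15.2495 s.
6567 layers × 15.2495 s/layer = 100143.4665 s, i.e. 27.82 hours.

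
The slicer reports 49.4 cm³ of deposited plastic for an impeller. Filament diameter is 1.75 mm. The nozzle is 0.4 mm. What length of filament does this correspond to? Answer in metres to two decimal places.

20.54 m

Cross-section of 1.75 mm filament: π·(1.75/2)² = 2.4053 mm².
L = 49400 mm³ / 2.4053 mm² = 20537.98 mm, i.e. 20.54 m.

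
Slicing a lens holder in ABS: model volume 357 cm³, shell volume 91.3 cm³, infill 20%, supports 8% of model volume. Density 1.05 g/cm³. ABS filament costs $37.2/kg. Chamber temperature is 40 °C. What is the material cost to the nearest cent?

$6.76

Volume inside the shell = 357 − 91.3, so 265.7 cm³.
Infill deposited: 0.20 × 265.7 → 53.14 cm³.
Support = 0.08 × 357, so 28.56 cm³.
Deposited volume: 91.3 + 53.14 + 28.56 → 173 cm³.
Mass = 173 × 1.05, so 181.65 g.
Cost = 181.65 g / 1000 × $37.2/kg = $6.76.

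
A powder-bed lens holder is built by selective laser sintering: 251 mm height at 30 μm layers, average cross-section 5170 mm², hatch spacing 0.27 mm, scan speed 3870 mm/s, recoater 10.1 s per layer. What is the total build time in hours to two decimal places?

Number of layers: 251 / 0.03 → 8367 (rounded up).
Scan path per layer = 5170 / 0.27, so 19148.1 mm.
Laser time per layer = 19148.1 / 3870 = 4.9478 s.
Time per layer = 4.9478 + 10.1, so 15.0478 s.
Total: 8367 × 15.0478 s = 125904.9426 s → 34.97 hours.

34.97 hours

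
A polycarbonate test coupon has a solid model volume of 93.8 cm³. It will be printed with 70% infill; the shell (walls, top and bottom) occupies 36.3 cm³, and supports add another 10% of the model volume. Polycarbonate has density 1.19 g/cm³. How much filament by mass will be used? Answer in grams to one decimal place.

Interior volume = 93.8 − 36.3 = 57.5 cm³.
Infill volume = 0.70 × 57.5, so 40.25 cm³.
Support = 0.10 × 93.8 = 9.38 cm³.
Total extruded: 36.3 + 40.25 + 9.38 → 85.93 cm³.
Mass: 85.93 × 1.19 → 102.2567 g.

102.3 g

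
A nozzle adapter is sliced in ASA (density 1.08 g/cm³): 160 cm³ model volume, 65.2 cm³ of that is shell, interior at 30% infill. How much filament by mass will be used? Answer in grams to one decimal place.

101.1 g

Infill region = 160 − 65.2 = 94.8 cm³.
Infill deposited: 0.30 × 94.8 → 28.44 cm³.
Total extruded = 65.2 + 28.44, so 93.64 cm³.
Mass = 93.64 × 1.08 = 101.1312 g.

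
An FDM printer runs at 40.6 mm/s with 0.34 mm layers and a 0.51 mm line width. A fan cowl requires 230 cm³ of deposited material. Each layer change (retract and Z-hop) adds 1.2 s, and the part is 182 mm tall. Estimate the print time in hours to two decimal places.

9.25 hours

Line area = 0.34 × 0.51, so 0.1734 mm².
Total extruded path = 230000/0.1734 = 1326412.9 mm.
Time extruding: 1326412.9 / 40.6 → 32670.3 s.
Layer count = ceil(182 / 0.34) = 536.
Non-print overhead = 536 × 1.2, so 643.2 s.
Altogether 32670.3 + 643.2 = 33313.5 s, i.e. 9.25 hours.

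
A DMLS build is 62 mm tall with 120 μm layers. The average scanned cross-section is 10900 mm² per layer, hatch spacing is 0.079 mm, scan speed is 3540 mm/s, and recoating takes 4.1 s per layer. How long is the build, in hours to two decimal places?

6.19 hours

Layer count = ceil(62 / 0.12) = 517.
Hatch length per layer: 10900 / 0.079 → 137974.7 mm.
Scan time per layer = 137974.7 / 3540 = 38.9759 s.
Per-layer time = 38.9759 + 4.1, so 43.0759 s.
Total: 517 × 43.0759 s = 22270.2403 s → 6.19 hours.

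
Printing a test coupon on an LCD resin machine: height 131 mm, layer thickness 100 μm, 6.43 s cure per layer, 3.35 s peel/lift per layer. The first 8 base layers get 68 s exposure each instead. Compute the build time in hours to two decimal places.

3.70 hours

Layers = ⌈131/0.1⌉ = 1310.
Burn-in layers: 8 × (68 + 3.35) → 570.8 s.
Regular layers = 1302 × (6.43 + 3.35), so 12733.56 s.
Sum: 570.8 + 12733.56 = 13304.36 s → 3.70 hours.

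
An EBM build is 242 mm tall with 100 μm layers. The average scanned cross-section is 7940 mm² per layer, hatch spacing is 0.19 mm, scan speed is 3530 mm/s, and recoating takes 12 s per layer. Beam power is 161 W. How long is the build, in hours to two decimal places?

Layer count = ceil(242 / 0.1) = 2420.
Hatch length per layer: 7940 / 0.19 → 41789.5 mm.
Per-layer scan time = 41789.5 / 3530 = 11.8384 s.
Per-layer time: 11.8384 + 12 → 23.8384 s.
2420 layers × 23.8384 s/layer = 57688.928 s, i.e. 16.02 hours.

16.02 hours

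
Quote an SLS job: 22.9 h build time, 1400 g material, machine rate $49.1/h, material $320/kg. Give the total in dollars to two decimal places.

$1572.39

Machine-time cost: 49.1 × 22.9 → $1124.39.
Feedstock cost: 320 × 1400/1000 → $448.00.
Job cost: 1124.39 + 448.00 = $1572.39.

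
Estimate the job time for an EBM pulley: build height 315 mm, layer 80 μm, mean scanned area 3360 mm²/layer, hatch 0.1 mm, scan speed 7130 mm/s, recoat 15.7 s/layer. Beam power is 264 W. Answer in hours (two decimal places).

Layers = ⌈315/0.08⌉ = 3938.
Per-layer scan distance = 3360 / 0.1, so 33600 mm.
Per-layer scan time = 33600 / 7130 = 4.7125 s.
Time per layer = 4.7125 + 15.7 = 20.4125 s.
Build time = 3938 × 20.4125 = 80384.425 s = 22.33 hours.

22.33 hours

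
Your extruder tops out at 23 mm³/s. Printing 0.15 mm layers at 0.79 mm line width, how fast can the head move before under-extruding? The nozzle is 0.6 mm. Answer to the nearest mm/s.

Extrusion cross-section = 0.15 × 0.79, so 0.1185 mm².
v_max = Q/A = 23/0.1185 = 194.09 mm/s → 194 mm/s.

194 mm/s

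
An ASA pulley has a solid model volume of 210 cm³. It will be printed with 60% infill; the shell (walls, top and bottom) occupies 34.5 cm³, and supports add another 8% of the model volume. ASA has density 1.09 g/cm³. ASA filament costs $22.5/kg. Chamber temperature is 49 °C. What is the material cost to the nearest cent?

Volume inside the shell = 210 − 34.5, so 175.5 cm³.
Deposited infill = 0.60 × 175.5, so 105.3 cm³.
Support: 0.08 × 210 → 16.8 cm³.
Total printed volume = 34.5 + 105.3 + 16.8 = 156.6 cm³.
Mass: 156.6 × 1.09 → 170.694 g.
Cost = 170.694 g / 1000 × $22.5/kg = $3.84.

$3.84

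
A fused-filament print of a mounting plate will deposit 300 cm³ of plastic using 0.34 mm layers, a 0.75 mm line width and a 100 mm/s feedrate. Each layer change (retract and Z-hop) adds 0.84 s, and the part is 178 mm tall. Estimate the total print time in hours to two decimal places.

Line area = 0.34 × 0.75, so 0.255 mm².
Toolpath length = 300 cm³ / 0.255 mm² = 300000 / 0.255 = 1176470.6 mm.
Print-move time = 1176470.6 / 100, so 11764.7 s.
Number of layers: 178 / 0.34 → 524 (rounded up).
Non-print overhead = 524 × 0.84 = 440.16 s.
Altogether 11764.7 + 440.16 = 12204.86 s, i.e. 3.39 hours.

3.39 hours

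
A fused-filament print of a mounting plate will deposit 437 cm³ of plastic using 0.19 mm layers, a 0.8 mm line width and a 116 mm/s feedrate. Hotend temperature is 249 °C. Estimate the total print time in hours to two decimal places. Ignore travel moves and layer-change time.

6.88 hours

Extrusion cross-section = 0.19 × 0.8, so 0.152 mm².
Path length: 437000 mm³ / 0.152 mm² → 2875000 mm.
Time extruding = 2875000 / 116, so 24784.5 s.
In the requested units: 24784.5 s = 6.88 hours.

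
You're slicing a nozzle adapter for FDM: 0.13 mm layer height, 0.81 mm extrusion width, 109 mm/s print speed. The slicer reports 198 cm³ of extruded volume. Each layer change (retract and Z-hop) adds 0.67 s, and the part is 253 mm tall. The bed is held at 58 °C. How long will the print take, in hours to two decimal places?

5.15 hours

Bead cross-section = 0.13 × 0.81, so 0.1053 mm².
Toolpath length = 198 cm³ / 0.1053 mm² = 198000 / 0.1053 = 1880341.9 mm.
Extrusion time = 1880341.9 / 109 = 17250.8 s.
Layers = ⌈253/0.13⌉ = 1947.
Z-hop total = 1947 × 0.67 = 1304.49 s.
Total = 17250.8 + 1304.49 = 18555.29 s = 5.15 hours.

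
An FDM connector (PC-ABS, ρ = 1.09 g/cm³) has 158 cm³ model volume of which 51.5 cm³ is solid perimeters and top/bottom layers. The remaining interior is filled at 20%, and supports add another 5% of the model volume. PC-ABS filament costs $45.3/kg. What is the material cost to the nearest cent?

$3.98

Interior volume: 158 − 51.5 → 106.5 cm³.
Deposited infill = 0.20 × 106.5, so 21.3 cm³.
Support: 0.05 × 158 → 7.9 cm³.
Total printed volume: 51.5 + 21.3 + 7.9 → 80.7 cm³.
Mass = 80.7 × 1.09 = 87.963 g.
At $45.3/kg: 87.963/1000 × 45.3 = $3.98.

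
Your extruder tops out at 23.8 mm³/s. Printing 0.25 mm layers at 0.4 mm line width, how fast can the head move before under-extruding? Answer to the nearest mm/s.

Extrusion cross-section = 0.25 × 0.4, so 0.1 mm².
v_max = Q/A = 23.8/0.1 = 238.00 mm/s → 238 mm/s.

238 mm/s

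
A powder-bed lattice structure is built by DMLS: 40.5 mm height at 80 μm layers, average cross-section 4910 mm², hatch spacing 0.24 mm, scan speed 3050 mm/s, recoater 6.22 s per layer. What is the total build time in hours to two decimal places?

1.82 hours

Number of layers: 40.5 / 0.08 → 507 (rounded up).
Scan path per layer = 4910 / 0.24 = 20458.3 mm.
Scan time per layer = 20458.3 / 3050 = 6.7076 s.
Time per layer = 6.7076 + 6.22, so 12.9276 s.
507 layers × 12.9276 s/layer = 6554.2932 s, i.e. 1.82 hours.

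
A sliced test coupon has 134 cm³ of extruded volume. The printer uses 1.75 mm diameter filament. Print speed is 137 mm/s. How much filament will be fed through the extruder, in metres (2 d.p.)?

55.71 m

A = π r² = π × 0.875² = 2.4053 mm².
Length = 134 cm³ / 2.4053 mm² = 134000 / 2.4053 = 55710.31 mm = 55.71 m.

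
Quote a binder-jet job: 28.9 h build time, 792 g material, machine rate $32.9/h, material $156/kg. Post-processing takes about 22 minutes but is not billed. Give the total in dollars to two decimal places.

$1074.36

Machine cost = 32.9 × 28.9, so $950.81.
Feedstock cost: 156 × 792/1000 → $123.552.
Job cost: 950.81 + 123.552 = 1074.362 ≈ $1074.36.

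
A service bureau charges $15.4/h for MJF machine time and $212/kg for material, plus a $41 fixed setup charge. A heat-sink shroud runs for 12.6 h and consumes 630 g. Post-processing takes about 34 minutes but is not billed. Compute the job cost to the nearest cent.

$368.60

Machine-time cost = 15.4 × 12.6 = $194.04.
Material charge: 212 × 630/1000 → $133.56.
Total = 194.04 + 133.56 + 41 = $368.60.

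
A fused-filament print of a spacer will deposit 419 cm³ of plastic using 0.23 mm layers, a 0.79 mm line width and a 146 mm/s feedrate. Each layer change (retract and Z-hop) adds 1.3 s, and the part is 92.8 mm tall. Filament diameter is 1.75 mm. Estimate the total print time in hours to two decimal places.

4.53 hours

Bead cross-section = 0.23 × 0.79 = 0.1817 mm².
Total extruded path = 419000/0.1817 = 2305998.9 mm.
Print-move time: 2305998.9 / 146 → 15794.5 s.
Number of layers: 92.8 / 0.23 → 404 (rounded up).
Non-print overhead = 404 × 1.3, so 525.2 s.
Total = 15794.5 + 525.2 = 16319.7 s = 4.53 hours.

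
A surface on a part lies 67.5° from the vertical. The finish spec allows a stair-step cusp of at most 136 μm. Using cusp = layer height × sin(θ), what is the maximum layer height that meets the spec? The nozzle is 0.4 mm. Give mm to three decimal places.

0.147 mm

t = h_c / sin θ = 0.136 / 0.9239 = 0.147 mm.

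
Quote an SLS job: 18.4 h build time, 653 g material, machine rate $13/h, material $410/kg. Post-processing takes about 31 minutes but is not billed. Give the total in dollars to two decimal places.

$506.93

Machine cost = 13 × 18.4, so $239.20.
Feedstock cost = 410 × 653/1000, so $267.73.
Total = 239.20 + 267.73 = $506.93.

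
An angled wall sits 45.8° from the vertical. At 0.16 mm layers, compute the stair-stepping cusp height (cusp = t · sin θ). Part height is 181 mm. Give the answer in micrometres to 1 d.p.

114.7 μm

sin(45.8°) = 0.7169, so cusp = 0.16 × 0.7169 = 0.114704 mm → 114.7 μm.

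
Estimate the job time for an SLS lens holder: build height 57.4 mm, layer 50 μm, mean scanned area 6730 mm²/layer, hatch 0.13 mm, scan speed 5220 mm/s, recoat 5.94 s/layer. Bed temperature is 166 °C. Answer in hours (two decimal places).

5.06 hours

Number of layers: 57.4 / 0.05 → 1148 (rounded up).
Per-layer scan distance: 6730 / 0.13 → 51769.2 mm.
Laser time per layer: 51769.2 / 5220 → 9.9175 s.
Layer cycle = 9.9175 + 5.94 = 15.8575 s.
1148 layers × 15.8575 s/layer = 18204.41 s, i.e. 5.06 hours.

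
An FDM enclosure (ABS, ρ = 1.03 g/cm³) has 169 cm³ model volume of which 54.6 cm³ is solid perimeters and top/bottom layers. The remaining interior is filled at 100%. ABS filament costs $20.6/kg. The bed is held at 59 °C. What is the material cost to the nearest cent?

$3.59

Interior volume = 169 − 54.6, so 114.4 cm³.
Infill deposited = 1.00 × 114.4 = 114.4 cm³.
Total extruded = 54.6 + 114.4, so 169 cm³.
Mass = 169 × 1.03 = 174.07 g.
At $20.6/kg: 174.07/1000 × 20.6 = $3.59.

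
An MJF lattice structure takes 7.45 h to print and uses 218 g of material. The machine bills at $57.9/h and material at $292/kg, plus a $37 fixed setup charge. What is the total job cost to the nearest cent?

Machine cost = 57.9 × 7.45 = $431.355.
Material charge = 292 × 218/1000 = $63.656.
Total = 431.355 + 63.656 + 37 = 532.011 ≈ $532.01.

$532.01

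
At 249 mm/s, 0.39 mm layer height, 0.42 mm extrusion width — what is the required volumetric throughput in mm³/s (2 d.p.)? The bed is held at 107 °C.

A = 0.39 × 0.42 = 0.1638 mm².
Q = v·A = 249 × 0.1638 = 40.79 mm³/s.

40.79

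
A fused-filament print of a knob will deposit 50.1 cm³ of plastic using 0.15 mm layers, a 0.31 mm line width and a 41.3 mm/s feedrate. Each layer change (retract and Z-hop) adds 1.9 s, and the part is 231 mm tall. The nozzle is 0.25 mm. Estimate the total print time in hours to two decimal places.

Bead cross-section = 0.15 × 0.31, so 0.0465 mm².
Toolpath length = 50.1 cm³ / 0.0465 mm² = 50100 / 0.0465 = 1077419.4 mm.
Time extruding = 1077419.4 / 41.3 = 26087.6 s.
Number of layers: 231 / 0.15 → 1540 (rounded up).
Layer-change overhead: 1540 × 1.9 → 2926 s.
Altogether 26087.6 + 2926 = 29013.6 s, i.e. 8.06 hours.

8.06 hours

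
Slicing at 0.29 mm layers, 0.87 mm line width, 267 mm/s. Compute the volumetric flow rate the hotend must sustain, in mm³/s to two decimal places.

67.36

A: 0.29 × 0.87 → 0.2523 mm².
Q = v·A = 267 × 0.2523 = 67.36 mm³/s.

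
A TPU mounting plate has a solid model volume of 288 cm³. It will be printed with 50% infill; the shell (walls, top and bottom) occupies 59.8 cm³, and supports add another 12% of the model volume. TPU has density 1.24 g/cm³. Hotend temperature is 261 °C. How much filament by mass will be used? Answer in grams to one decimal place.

258.5 g

Interior volume = 288 − 59.8 = 228.2 cm³.
Infill deposited: 0.50 × 228.2 → 114.1 cm³.
Support = 0.12 × 288, so 34.56 cm³.
Total printed volume = 59.8 + 114.1 + 34.56 = 208.46 cm³.
Mass: 208.46 × 1.24 → 258.4904 g.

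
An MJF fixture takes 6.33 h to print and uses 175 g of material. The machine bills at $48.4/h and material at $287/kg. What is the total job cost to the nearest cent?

$356.60

Machine-time cost = 48.4 × 6.33 = $306.372.
Feedstock cost: 287 × 175/1000 → $50.225.
Job cost: 306.372 + 50.225 = 356.597 ≈ $356.60.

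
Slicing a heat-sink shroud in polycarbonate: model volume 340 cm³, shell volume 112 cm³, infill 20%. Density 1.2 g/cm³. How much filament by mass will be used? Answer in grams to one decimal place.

189.1 g

Volume inside the shell = 340 − 112, so 228 cm³.
Infill deposited: 0.20 × 228 → 45.6 cm³.
Total printed volume = 112 + 45.6 = 157.6 cm³.
Mass = 157.6 × 1.2, so 189.12 g.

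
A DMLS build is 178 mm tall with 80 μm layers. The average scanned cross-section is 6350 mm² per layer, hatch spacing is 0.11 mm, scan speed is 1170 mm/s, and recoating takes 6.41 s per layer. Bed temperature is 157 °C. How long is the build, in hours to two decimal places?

34.46 hours

Layer count = ceil(178 / 0.08) = 2225.
Hatch length per layer = 6350 / 0.11 = 57727.3 mm.
Per-layer scan time = 57727.3 / 1170 = 49.3396 s.
Layer cycle = 49.3396 + 6.41 = 55.7496 s.
2225 layers × 55.7496 s/layer = 124042.86 s, i.e. 34.46 hours.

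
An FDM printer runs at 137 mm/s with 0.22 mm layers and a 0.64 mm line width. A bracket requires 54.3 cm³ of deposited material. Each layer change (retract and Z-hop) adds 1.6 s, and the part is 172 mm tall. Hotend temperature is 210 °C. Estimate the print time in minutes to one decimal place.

67.8 minutes

Extrusion cross-section = 0.22 × 0.64, so 0.1408 mm².
Path length: 54300 mm³ / 0.1408 mm² → 385653.4 mm.
Time extruding = 385653.4 / 137 = 2815 s.
Layers = ⌈172/0.22⌉ = 782.
Non-print overhead = 782 × 1.6, so 1251.2 s.
Altogether 2815 + 1251.2 = 4066.2 s, i.e. 67.8 minutes.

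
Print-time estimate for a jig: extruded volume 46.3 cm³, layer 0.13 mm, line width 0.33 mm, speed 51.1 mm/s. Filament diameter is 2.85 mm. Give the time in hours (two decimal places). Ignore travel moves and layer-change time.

Extrusion cross-section: 0.13 × 0.33 → 0.0429 mm².
Total extruded path = 46300/0.0429 = 1079254.1 mm.
Extrusion time = 1079254.1 / 51.1 = 21120.4 s.
In the requested units: 21120.4 s = 5.87 hours.

5.87 hours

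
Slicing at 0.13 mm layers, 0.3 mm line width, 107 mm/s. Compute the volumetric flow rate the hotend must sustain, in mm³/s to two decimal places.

Bead cross-section = 0.13 × 0.3 = 0.039 mm².
Q = v·A = 107 × 0.039 = 4.17 mm³/s.

4.17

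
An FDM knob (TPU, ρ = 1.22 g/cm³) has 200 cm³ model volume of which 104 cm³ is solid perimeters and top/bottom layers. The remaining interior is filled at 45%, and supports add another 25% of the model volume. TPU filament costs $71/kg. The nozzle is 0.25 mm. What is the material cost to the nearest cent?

$17.08

Interior volume = 200 − 104, so 96 cm³.
Infill volume: 0.45 × 96 → 43.2 cm³.
Support = 0.25 × 200 = 50 cm³.
Total printed volume: 104 + 43.2 + 50 → 197.2 cm³.
Mass = 197.2 × 1.22 = 240.584 g.
Cost = 240.584 g / 1000 × $71/kg = $17.08.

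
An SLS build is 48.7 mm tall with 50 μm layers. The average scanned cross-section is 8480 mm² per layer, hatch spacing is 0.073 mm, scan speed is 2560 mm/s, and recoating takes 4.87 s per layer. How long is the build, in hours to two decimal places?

Layers = ⌈48.7/0.05⌉ = 974.
Hatch length per layer: 8480 / 0.073 → 116164.4 mm.
Laser time per layer: 116164.4 / 2560 → 45.3767 s.
Layer cycle: 45.3767 + 4.87 → 50.2467 s.
974 layers × 50.2467 s/layer = 48940.2858 s, i.e. 13.59 hours.

13.59 hours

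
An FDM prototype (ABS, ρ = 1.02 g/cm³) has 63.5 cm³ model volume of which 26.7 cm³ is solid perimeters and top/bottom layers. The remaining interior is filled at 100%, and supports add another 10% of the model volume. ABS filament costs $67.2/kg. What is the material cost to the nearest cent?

Interior volume = 63.5 − 26.7, so 36.8 cm³.
Infill volume: 1.00 × 36.8 → 36.8 cm³.
Support = 0.10 × 63.5, so 6.35 cm³.
Total extruded: 26.7 + 36.8 + 6.35 → 69.85 cm³.
Mass = 69.85 × 1.02, so 71.247 g.
At $67.2/kg: 71.247/1000 × 67.2 = $4.79.

$4.79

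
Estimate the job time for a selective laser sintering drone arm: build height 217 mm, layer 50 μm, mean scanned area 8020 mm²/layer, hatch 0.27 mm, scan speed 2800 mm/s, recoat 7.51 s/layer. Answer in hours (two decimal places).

21.84 hours

Layers = ⌈217/0.05⌉ = 4340.
Per-layer scan distance = 8020 / 0.27 = 29703.7 mm.
Scan time per layer: 29703.7 / 2800 → 10.6085 s.
Per-layer time = 10.6085 + 7.51 = 18.1185 s.
4340 layers × 18.1185 s/layer = 78634.29 s, i.e. 21.84 hours.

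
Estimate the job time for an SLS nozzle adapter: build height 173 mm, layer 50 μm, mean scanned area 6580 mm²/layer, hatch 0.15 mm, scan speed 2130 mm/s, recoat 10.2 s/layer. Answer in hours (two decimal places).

Layer count = ceil(173 / 0.05) = 3460.
Per-layer scan distance = 6580 / 0.15 = 43866.7 mm.
Per-layer scan time: 43866.7 / 2130 → 20.5947 s.
Per-layer time = 20.5947 + 10.2 = 30.7947 s.
Build time = 3460 × 30.7947 = 106549.662 s = 29.60 hours.

29.60 hours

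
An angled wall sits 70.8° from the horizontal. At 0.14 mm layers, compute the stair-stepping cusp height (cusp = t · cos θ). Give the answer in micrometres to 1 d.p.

Cusp = layer height × cos(70.8°) = 0.14 × 0.3289 = 0.046046 mm = 46.0 μm.

46.0 μm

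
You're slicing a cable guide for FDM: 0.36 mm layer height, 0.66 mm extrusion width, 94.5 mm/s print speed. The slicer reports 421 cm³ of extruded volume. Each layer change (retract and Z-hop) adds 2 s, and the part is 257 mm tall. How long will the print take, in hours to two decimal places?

5.61 hours

Bead cross-section = 0.36 × 0.66, so 0.2376 mm².
Total extruded path = 421000/0.2376 = 1771885.5 mm.
Time extruding = 1771885.5 / 94.5 = 18750.1 s.
Number of layers: 257 / 0.36 → 714 (rounded up).
Layer-change overhead: 714 × 2 → 1428 s.
Altogether 18750.1 + 1428 = 20178.1 s, i.e. 5.61 hours.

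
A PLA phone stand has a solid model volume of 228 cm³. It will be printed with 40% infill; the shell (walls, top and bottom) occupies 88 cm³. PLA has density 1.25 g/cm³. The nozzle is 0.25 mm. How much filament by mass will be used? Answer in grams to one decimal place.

Infill region = 228 − 88, so 140 cm³.
Deposited infill = 0.40 × 140, so 56 cm³.
Total printed volume = 88 + 56, so 144 cm³.
Mass = 144 × 1.25 = 180 g.

180.0 g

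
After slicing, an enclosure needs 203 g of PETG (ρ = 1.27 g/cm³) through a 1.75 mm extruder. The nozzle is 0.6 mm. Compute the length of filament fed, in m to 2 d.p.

66.45 m

Volume = 203 g / 1.27 g·cm⁻³ = 159.8425 cm³ = 159842.5 mm³.
A = π r² = π × 0.875² = 2.4053 mm².
Length = 159842.5 / 2.4053 = 66454.29 mm = 66.45 m.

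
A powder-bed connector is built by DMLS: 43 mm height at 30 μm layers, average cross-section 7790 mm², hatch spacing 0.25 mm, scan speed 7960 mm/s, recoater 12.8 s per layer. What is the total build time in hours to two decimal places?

6.66 hours

Number of layers: 43 / 0.03 → 1434 (rounded up).
Hatch length per layer = 7790 / 0.25 = 31160 mm.
Scan time per layer = 31160 / 7960 = 3.9146 s.
Layer cycle = 3.9146 + 12.8 = 16.7146 s.
1434 layers × 16.7146 s/layer = 23968.7364 s, i.e. 6.66 hours.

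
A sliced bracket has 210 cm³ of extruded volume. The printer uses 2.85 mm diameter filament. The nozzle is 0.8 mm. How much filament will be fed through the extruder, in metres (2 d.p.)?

Filament cross-section = π × (2.85/2)² = 6.3794 mm².
L = 210000 mm³ / 6.3794 mm² = 32918.46 mm, i.e. 32.92 m.

32.92 m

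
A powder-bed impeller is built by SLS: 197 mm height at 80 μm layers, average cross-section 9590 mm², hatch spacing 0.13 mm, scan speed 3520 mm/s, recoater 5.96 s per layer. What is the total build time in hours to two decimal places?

18.42 hours

Number of layers: 197 / 0.08 → 2463 (rounded up).
Per-layer scan distance = 9590 / 0.13, so 73769.2 mm.
Per-layer scan time: 73769.2 / 3520 → 20.9572 s.
Layer cycle = 20.9572 + 5.96, so 26.9172 s.
2463 layers × 26.9172 s/layer = 66297.0636 s, i.e. 18.42 hours.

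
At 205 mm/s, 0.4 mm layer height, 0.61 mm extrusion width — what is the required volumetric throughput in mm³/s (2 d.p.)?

Extrusion cross-section = 0.4 × 0.61, so 0.244 mm².
Q = v·A = 205 × 0.244 = 50.02 mm³/s.

50.02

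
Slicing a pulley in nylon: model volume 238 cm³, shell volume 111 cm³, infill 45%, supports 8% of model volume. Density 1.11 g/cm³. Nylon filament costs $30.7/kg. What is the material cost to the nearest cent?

$6.38

Infill region = 238 − 111 = 127 cm³.
Infill volume: 0.45 × 127 → 57.15 cm³.
Support: 0.08 × 238 → 19.04 cm³.
Total printed volume: 111 + 57.15 + 19.04 → 187.19 cm³.
Mass = 187.19 × 1.11 = 207.7809 g.
Cost = 207.7809 g / 1000 × $30.7/kg = $6.38.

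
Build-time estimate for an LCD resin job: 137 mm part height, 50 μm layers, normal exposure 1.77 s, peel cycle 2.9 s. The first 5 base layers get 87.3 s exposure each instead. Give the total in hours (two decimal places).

3.67 hours

Number of layers: 137 / 0.05 → 2740 (rounded up).
Bottom layers = 5 × (87.3 + 2.9), so 451 s.
Regular layers: 2735 × (1.77 + 2.9) → 12772.45 s.
Total = 451 + 12772.45 = 13223.45 s = 3.67 hours.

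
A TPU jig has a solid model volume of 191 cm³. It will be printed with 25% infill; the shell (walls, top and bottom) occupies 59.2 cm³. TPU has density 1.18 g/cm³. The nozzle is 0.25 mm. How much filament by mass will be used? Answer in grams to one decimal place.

Infill region: 191 − 59.2 → 131.8 cm³.
Infill volume = 0.25 × 131.8 = 32.95 cm³.
Deposited volume = 59.2 + 32.95, so 92.15 cm³.
Mass = 92.15 × 1.18, so 108.737 g.

108.7 g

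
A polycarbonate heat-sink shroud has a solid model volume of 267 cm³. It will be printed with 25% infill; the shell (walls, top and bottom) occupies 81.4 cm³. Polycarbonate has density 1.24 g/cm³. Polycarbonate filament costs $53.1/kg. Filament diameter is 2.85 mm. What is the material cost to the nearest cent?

Interior volume = 267 − 81.4, so 185.6 cm³.
Infill deposited = 0.25 × 185.6 = 46.4 cm³.
Total printed volume: 81.4 + 46.4 → 127.8 cm³.
Mass = 127.8 × 1.24 = 158.472 g.
Cost = 158.472 g / 1000 × $53.1/kg = $8.41.

$8.41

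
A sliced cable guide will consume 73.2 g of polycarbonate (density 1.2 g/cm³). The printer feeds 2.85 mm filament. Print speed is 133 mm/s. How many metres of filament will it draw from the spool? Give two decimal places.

9.56 m

Extruded volume: 73.2/1.2 = 61 cm³ (61000 mm³).
A = π r² = π × 1.425² = 6.3794 mm².
Length = 61000 / 6.3794 = 9562.03 mm = 9.56 m.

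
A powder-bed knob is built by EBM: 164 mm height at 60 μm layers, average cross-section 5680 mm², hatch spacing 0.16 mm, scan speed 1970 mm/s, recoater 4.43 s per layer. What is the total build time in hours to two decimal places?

Layer count = ceil(164 / 0.06) = 2734.
Per-layer scan distance: 5680 / 0.16 → 35500 mm.
Beam time per layer = 35500 / 1970 = 18.0203 s.
Per-layer time = 18.0203 + 4.43 = 22.4503 s.
Build time = 2734 × 22.4503 = 61379.1202 s = 17.05 hours.

17.05 hours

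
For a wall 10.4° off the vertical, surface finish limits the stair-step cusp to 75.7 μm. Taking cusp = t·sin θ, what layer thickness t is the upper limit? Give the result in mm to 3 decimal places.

sin(10.4°) = 0.1805; t_max = 0.0757/0.1805 = 0.419 mm.

0.419 mm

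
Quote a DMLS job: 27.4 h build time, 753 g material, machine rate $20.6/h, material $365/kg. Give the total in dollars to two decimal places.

Machine cost = 20.6 × 27.4, so $564.44.
Feedstock cost: 365 × 753/1000 → $274.845.
Job cost: 564.44 + 274.845 = 839.285 ≈ $839.29.

$839.29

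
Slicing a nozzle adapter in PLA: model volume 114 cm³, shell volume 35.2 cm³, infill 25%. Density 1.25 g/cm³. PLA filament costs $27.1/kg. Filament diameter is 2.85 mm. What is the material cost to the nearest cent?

$1.86

Volume inside the shell: 114 − 35.2 → 78.8 cm³.
Infill deposited = 0.25 × 78.8, so 19.7 cm³.
Deposited volume = 35.2 + 19.7 = 54.9 cm³.
Mass = 54.9 × 1.25, so 68.625 g.
Cost = 68.625 g / 1000 × $27.1/kg = $1.86.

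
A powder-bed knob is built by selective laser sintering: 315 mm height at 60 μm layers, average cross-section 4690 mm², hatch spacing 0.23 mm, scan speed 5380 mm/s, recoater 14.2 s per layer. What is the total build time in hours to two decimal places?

26.24 hours

Number of layers: 315 / 0.06 → 5250 (rounded up).
Per-layer scan distance: 4690 / 0.23 → 20391.3 mm.
Per-layer scan time = 20391.3 / 5380 = 3.7902 s.
Layer cycle = 3.7902 + 14.2, so 17.9902 s.
Build time = 5250 × 17.9902 = 94448.55 s = 26.24 hours.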